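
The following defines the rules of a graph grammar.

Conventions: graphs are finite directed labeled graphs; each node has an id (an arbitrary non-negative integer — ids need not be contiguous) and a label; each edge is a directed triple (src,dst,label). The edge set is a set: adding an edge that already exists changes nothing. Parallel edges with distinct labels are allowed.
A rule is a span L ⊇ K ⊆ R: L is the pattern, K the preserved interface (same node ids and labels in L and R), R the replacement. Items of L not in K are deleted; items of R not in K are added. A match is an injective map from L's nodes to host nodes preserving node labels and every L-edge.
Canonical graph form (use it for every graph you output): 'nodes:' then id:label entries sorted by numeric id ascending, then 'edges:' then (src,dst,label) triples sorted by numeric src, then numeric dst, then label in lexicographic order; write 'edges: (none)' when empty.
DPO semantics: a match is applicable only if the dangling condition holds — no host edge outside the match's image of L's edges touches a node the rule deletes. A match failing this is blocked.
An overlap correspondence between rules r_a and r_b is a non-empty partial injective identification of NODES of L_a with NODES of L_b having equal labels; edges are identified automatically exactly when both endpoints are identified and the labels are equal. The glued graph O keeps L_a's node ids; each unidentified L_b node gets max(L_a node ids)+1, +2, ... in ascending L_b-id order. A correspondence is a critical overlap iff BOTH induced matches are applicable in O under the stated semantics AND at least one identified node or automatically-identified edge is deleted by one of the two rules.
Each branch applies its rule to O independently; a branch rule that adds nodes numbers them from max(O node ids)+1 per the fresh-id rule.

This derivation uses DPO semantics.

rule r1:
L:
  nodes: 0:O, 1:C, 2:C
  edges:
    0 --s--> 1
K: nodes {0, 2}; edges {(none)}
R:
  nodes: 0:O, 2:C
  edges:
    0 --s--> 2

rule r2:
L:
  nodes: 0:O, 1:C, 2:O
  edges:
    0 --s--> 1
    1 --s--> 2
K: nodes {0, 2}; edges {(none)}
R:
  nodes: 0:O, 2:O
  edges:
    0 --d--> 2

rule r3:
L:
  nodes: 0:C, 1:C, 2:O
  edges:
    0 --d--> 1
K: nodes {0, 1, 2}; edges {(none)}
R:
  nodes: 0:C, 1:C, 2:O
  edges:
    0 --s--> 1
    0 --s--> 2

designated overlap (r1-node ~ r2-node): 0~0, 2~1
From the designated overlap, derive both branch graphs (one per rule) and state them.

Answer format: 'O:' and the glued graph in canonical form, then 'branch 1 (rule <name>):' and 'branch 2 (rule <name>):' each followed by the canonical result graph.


O:
nodes: 0:O, 1:C, 2:C, 3:O
edges: (0,1,s); (0,2,s); (2,3,s)
branch 1 (rule r1):
nodes: 0:O, 2:C, 3:O
edges: (0,2,s); (2,3,s)
branch 2 (rule r2):
nodes: 0:O, 1:C, 3:O
edges: (0,1,s); (0,3,d)


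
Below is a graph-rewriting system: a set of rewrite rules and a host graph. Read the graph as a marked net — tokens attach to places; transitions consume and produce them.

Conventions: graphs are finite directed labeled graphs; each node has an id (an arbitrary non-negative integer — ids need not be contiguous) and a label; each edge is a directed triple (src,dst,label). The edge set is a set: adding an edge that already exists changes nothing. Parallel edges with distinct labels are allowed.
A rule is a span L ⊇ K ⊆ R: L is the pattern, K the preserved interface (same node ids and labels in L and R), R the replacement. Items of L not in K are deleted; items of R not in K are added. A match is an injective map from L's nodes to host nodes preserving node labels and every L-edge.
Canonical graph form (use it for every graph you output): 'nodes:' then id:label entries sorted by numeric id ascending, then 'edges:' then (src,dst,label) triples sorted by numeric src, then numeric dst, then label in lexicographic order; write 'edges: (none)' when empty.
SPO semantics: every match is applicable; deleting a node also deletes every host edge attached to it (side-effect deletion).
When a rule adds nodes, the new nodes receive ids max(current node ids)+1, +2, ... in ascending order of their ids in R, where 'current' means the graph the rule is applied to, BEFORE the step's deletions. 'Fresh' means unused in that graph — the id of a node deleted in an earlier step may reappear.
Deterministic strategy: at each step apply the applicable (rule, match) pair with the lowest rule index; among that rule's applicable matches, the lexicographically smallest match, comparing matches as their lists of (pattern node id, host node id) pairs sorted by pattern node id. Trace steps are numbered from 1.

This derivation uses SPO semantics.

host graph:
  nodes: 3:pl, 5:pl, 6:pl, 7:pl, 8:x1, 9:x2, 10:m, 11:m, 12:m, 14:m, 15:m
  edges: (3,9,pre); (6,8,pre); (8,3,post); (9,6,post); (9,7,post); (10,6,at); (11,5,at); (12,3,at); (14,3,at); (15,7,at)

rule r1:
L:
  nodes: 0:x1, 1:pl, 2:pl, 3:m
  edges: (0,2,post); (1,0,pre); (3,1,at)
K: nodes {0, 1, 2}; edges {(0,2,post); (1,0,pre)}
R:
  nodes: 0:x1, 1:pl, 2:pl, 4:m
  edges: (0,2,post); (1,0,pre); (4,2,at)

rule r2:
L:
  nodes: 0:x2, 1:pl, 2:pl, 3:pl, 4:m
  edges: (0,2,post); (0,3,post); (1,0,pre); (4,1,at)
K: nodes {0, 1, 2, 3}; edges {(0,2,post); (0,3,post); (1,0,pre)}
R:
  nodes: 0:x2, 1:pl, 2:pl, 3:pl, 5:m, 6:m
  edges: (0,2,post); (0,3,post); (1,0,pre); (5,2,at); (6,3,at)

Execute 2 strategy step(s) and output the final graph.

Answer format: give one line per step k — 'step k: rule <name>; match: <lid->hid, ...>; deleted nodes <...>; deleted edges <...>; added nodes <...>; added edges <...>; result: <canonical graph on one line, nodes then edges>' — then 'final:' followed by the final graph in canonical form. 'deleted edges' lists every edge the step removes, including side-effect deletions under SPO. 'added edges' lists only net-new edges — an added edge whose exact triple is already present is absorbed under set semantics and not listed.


step 1: rule r1; match: 0->8, 1->6, 2->3, 3->10; deleted nodes 10; deleted edges (10,6,at); added nodes 16; added edges (16,3,at); result: nodes: 3:pl, 5:pl, 6:pl, 7:pl, 8:x1, 9:x2, 11:m, 12:m, 14:m, 15:m, 16:m edges: (3,9,pre); (6,8,pre); (8,3,post); (9,6,post); (9,7,post); (11,5,at); (12,3,at); (14,3,at); (15,7,at); (16,3,at)
step 2: rule r2; match: 0->9, 1->3, 2->6, 3->7, 4->12; deleted nodes 12; deleted edges (12,3,at); added nodes 17, 18; added edges (17,6,at); (18,7,at); result: nodes: 3:pl, 5:pl, 6:pl, 7:pl, 8:x1, 9:x2, 11:m, 14:m, 15:m, 16:m, 17:m, 18:m edges: (3,9,pre); (6,8,pre); (8,3,post); (9,6,post); (9,7,post); (11,5,at); (14,3,at); (15,7,at); (16,3,at); (17,6,at); (18,7,at)
final:
nodes: 3:pl, 5:pl, 6:pl, 7:pl, 8:x1, 9:x2, 11:m, 14:m, 15:m, 16:m, 17:m, 18:m
edges: (3,9,pre); (6,8,pre); (8,3,post); (9,6,post); (9,7,post); (11,5,at); (14,3,at); (15,7,at); (16,3,at); (17,6,at); (18,7,at)


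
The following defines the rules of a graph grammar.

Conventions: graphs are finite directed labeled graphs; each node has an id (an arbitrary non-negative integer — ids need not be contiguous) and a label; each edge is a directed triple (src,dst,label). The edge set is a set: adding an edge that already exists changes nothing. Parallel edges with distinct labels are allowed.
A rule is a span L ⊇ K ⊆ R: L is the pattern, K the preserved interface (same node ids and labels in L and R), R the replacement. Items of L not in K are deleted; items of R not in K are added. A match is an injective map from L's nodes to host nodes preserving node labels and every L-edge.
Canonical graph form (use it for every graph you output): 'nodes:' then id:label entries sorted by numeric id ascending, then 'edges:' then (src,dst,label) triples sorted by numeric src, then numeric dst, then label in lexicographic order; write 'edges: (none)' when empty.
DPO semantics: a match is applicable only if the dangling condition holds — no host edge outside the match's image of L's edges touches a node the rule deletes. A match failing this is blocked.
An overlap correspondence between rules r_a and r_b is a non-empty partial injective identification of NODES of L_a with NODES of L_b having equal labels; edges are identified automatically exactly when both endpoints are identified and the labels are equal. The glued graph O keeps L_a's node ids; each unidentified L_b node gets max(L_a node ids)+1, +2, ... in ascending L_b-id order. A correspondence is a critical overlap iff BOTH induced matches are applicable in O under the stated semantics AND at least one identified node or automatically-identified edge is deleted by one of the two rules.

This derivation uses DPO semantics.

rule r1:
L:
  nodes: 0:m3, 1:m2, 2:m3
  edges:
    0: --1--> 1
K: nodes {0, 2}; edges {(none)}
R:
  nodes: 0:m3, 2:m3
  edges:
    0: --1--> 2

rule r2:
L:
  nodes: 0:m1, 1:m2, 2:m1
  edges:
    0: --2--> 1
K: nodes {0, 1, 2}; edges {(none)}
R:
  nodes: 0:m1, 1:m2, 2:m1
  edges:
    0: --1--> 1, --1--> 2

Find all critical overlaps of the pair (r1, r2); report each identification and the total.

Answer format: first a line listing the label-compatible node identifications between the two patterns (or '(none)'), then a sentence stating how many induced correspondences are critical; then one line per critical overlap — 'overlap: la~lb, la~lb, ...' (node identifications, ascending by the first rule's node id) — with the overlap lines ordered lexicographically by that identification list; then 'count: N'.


label-compatible node identifications between L(r1) and L(r2): 1~1
0 of the induced correspondences are critical overlaps of r1 and r2.
count: 0


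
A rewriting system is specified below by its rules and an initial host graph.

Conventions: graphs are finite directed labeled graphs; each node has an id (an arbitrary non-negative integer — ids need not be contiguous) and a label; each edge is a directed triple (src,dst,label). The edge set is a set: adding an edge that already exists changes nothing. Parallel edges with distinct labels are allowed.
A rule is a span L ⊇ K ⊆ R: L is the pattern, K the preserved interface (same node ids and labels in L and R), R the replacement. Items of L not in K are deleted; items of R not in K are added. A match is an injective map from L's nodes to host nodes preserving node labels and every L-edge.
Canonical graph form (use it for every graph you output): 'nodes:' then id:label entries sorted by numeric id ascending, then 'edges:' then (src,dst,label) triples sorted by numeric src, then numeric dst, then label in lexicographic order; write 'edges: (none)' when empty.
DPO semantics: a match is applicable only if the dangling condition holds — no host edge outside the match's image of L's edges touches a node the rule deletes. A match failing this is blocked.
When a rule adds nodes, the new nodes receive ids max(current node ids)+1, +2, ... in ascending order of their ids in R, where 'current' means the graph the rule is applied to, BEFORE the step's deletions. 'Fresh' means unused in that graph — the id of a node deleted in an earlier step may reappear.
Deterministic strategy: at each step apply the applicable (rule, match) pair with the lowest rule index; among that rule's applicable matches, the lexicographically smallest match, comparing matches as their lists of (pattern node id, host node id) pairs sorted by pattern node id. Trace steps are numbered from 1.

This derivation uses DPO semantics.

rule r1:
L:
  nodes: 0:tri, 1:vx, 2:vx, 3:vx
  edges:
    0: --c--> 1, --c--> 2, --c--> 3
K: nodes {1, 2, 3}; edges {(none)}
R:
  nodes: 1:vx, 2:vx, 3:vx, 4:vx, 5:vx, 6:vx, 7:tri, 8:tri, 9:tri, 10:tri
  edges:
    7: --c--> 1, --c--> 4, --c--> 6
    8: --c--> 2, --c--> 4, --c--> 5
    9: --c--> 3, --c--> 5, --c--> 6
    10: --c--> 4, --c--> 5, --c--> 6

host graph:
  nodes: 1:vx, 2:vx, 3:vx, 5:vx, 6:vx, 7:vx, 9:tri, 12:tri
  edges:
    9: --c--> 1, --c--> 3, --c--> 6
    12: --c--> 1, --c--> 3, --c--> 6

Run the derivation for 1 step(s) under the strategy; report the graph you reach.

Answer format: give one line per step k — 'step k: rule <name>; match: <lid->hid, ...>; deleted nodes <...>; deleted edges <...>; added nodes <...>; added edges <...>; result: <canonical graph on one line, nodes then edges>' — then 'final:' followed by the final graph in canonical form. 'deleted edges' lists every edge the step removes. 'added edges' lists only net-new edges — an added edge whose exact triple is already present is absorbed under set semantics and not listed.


step 1: rule r1; match: 0->9, 1->1, 2->3, 3->6; deleted nodes 9; deleted edges (9,1,c); (9,3,c); (9,6,c); added nodes 13, 14, 15, 16, 17, 18, 19; added edges (16,1,c); (16,13,c); (16,15,c); (17,3,c); (17,13,c); (17,14,c); (18,6,c); (18,14,c); (18,15,c); (19,13,c); (19,14,c); (19,15,c); result: nodes: 1:vx, 2:vx, 3:vx, 5:vx, 6:vx, 7:vx, 12:tri, 13:vx, 14:vx, 15:vx, 16:tri, 17:tri, 18:tri, 19:tri edges: (12,1,c); (12,3,c); (12,6,c); (16,1,c); (16,13,c); (16,15,c); (17,3,c); (17,13,c); (17,14,c); (18,6,c); (18,14,c); (18,15,c); (19,13,c); (19,14,c); (19,15,c)
final:
nodes: 1:vx, 2:vx, 3:vx, 5:vx, 6:vx, 7:vx, 12:tri, 13:vx, 14:vx, 15:vx, 16:tri, 17:tri, 18:tri, 19:tri
edges: (12,1,c); (12,3,c); (12,6,c); (16,1,c); (16,13,c); (16,15,c); (17,3,c); (17,13,c); (17,14,c); (18,6,c); (18,14,c); (18,15,c); (19,13,c); (19,14,c); (19,15,c)


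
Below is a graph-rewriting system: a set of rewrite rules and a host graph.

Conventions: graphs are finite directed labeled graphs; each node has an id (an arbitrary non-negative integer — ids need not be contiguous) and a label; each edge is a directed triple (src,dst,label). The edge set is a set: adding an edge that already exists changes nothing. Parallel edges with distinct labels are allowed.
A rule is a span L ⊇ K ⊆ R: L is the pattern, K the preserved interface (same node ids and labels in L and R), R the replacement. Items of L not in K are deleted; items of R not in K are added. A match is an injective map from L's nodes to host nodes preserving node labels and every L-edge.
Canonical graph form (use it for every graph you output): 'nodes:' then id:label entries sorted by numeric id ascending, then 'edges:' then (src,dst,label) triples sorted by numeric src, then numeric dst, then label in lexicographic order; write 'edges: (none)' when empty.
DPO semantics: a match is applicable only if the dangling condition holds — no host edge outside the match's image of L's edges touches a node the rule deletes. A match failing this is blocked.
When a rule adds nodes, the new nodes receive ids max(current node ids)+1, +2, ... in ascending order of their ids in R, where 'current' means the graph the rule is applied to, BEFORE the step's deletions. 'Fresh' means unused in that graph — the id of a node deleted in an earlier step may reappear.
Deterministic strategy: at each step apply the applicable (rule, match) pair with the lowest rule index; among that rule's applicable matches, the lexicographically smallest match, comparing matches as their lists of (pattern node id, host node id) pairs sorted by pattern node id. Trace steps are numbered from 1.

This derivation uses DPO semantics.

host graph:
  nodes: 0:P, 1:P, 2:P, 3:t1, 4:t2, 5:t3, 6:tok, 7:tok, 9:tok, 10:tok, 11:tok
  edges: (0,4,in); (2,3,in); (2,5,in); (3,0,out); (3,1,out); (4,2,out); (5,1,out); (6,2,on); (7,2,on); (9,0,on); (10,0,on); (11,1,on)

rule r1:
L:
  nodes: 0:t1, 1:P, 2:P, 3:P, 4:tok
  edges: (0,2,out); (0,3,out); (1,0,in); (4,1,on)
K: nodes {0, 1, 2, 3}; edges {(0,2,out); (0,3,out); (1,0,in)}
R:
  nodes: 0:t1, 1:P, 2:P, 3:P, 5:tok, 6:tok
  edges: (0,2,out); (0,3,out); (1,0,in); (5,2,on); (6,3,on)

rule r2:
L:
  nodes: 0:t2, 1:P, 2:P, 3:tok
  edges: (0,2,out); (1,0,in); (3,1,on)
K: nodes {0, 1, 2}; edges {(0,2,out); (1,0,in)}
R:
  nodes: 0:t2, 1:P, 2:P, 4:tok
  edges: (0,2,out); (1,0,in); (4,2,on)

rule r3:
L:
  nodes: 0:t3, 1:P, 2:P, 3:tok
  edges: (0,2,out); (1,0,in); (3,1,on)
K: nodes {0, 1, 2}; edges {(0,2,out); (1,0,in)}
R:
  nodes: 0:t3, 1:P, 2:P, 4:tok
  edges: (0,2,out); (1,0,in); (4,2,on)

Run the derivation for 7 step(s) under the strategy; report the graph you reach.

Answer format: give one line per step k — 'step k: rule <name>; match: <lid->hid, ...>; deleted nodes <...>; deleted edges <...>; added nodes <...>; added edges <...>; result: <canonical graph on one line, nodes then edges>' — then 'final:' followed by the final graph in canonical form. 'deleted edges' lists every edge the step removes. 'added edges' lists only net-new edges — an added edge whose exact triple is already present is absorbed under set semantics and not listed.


step 1: rule r1; match: 0->3, 1->2, 2->0, 3->1, 4->6; deleted nodes 6; deleted edges (6,2,on); added nodes 12, 13; added edges (12,0,on); (13,1,on); result: nodes: 0:P, 1:P, 2:P, 3:t1, 4:t2, 5:t3, 7:tok, 9:tok, 10:tok, 11:tok, 12:tok, 13:tok edges: (0,4,in); (2,3,in); (2,5,in); (3,0,out); (3,1,out); (4,2,out); (5,1,out); (7,2,on); (9,0,on); (10,0,on); (11,1,on); (12,0,on); (13,1,on)
step 2: rule r1; match: 0->3, 1->2, 2->0, 3->1, 4->7; deleted nodes 7; deleted edges (7,2,on); added nodes 14, 15; added edges (14,0,on); (15,1,on); result: nodes: 0:P, 1:P, 2:P, 3:t1, 4:t2, 5:t3, 9:tok, 10:tok, 11:tok, 12:tok, 13:tok, 14:tok, 15:tok edges: (0,4,in); (2,3,in); (2,5,in); (3,0,out); (3,1,out); (4,2,out); (5,1,out); (9,0,on); (10,0,on); (11,1,on); (12,0,on); (13,1,on); (14,0,on); (15,1,on)
step 3: rule r2; match: 0->4, 1->0, 2->2, 3->9; deleted nodes 9; deleted edges (9,0,on); added nodes 16; added edges (16,2,on); result: nodes: 0:P, 1:P, 2:P, 3:t1, 4:t2, 5:t3, 10:tok, 11:tok, 12:tok, 13:tok, 14:tok, 15:tok, 16:tok edges: (0,4,in); (2,3,in); (2,5,in); (3,0,out); (3,1,out); (4,2,out); (5,1,out); (10,0,on); (11,1,on); (12,0,on); (13,1,on); (14,0,on); (15,1,on); (16,2,on)
step 4: rule r1; match: 0->3, 1->2, 2->0, 3->1, 4->16; deleted nodes 16; deleted edges (16,2,on); added nodes 17, 18; added edges (17,0,on); (18,1,on); result: nodes: 0:P, 1:P, 2:P, 3:t1, 4:t2, 5:t3, 10:tok, 11:tok, 12:tok, 13:tok, 14:tok, 15:tok, 17:tok, 18:tok edges: (0,4,in); (2,3,in); (2,5,in); (3,0,out); (3,1,out); (4,2,out); (5,1,out); (10,0,on); (11,1,on); (12,0,on); (13,1,on); (14,0,on); (15,1,on); (17,0,on); (18,1,on)
step 5: rule r2; match: 0->4, 1->0, 2->2, 3->10; deleted nodes 10; deleted edges (10,0,on); added nodes 19; added edges (19,2,on); result: nodes: 0:P, 1:P, 2:P, 3:t1, 4:t2, 5:t3, 11:tok, 12:tok, 13:tok, 14:tok, 15:tok, 17:tok, 18:tok, 19:tok edges: (0,4,in); (2,3,in); (2,5,in); (3,0,out); (3,1,out); (4,2,out); (5,1,out); (11,1,on); (12,0,on); (13,1,on); (14,0,on); (15,1,on); (17,0,on); (18,1,on); (19,2,on)
step 6: rule r1; match: 0->3, 1->2, 2->0, 3->1, 4->19; deleted nodes 19; deleted edges (19,2,on); added nodes 20, 21; added edges (20,0,on); (21,1,on); result: nodes: 0:P, 1:P, 2:P, 3:t1, 4:t2, 5:t3, 11:tok, 12:tok, 13:tok, 14:tok, 15:tok, 17:tok, 18:tok, 20:tok, 21:tok edges: (0,4,in); (2,3,in); (2,5,in); (3,0,out); (3,1,out); (4,2,out); (5,1,out); (11,1,on); (12,0,on); (13,1,on); (14,0,on); (15,1,on); (17,0,on); (18,1,on); (20,0,on); (21,1,on)
step 7: rule r2; match: 0->4, 1->0, 2->2, 3->12; deleted nodes 12; deleted edges (12,0,on); added nodes 22; added edges (22,2,on); result: nodes: 0:P, 1:P, 2:P, 3:t1, 4:t2, 5:t3, 11:tok, 13:tok, 14:tok, 15:tok, 17:tok, 18:tok, 20:tok, 21:tok, 22:tok edges: (0,4,in); (2,3,in); (2,5,in); (3,0,out); (3,1,out); (4,2,out); (5,1,out); (11,1,on); (13,1,on); (14,0,on); (15,1,on); (17,0,on); (18,1,on); (20,0,on); (21,1,on); (22,2,on)
final:
nodes: 0:P, 1:P, 2:P, 3:t1, 4:t2, 5:t3, 11:tok, 13:tok, 14:tok, 15:tok, 17:tok, 18:tok, 20:tok, 21:tok, 22:tok
edges: (0,4,in); (2,3,in); (2,5,in); (3,0,out); (3,1,out); (4,2,out); (5,1,out); (11,1,on); (13,1,on); (14,0,on); (15,1,on); (17,0,on); (18,1,on); (20,0,on); (21,1,on); (22,2,on)


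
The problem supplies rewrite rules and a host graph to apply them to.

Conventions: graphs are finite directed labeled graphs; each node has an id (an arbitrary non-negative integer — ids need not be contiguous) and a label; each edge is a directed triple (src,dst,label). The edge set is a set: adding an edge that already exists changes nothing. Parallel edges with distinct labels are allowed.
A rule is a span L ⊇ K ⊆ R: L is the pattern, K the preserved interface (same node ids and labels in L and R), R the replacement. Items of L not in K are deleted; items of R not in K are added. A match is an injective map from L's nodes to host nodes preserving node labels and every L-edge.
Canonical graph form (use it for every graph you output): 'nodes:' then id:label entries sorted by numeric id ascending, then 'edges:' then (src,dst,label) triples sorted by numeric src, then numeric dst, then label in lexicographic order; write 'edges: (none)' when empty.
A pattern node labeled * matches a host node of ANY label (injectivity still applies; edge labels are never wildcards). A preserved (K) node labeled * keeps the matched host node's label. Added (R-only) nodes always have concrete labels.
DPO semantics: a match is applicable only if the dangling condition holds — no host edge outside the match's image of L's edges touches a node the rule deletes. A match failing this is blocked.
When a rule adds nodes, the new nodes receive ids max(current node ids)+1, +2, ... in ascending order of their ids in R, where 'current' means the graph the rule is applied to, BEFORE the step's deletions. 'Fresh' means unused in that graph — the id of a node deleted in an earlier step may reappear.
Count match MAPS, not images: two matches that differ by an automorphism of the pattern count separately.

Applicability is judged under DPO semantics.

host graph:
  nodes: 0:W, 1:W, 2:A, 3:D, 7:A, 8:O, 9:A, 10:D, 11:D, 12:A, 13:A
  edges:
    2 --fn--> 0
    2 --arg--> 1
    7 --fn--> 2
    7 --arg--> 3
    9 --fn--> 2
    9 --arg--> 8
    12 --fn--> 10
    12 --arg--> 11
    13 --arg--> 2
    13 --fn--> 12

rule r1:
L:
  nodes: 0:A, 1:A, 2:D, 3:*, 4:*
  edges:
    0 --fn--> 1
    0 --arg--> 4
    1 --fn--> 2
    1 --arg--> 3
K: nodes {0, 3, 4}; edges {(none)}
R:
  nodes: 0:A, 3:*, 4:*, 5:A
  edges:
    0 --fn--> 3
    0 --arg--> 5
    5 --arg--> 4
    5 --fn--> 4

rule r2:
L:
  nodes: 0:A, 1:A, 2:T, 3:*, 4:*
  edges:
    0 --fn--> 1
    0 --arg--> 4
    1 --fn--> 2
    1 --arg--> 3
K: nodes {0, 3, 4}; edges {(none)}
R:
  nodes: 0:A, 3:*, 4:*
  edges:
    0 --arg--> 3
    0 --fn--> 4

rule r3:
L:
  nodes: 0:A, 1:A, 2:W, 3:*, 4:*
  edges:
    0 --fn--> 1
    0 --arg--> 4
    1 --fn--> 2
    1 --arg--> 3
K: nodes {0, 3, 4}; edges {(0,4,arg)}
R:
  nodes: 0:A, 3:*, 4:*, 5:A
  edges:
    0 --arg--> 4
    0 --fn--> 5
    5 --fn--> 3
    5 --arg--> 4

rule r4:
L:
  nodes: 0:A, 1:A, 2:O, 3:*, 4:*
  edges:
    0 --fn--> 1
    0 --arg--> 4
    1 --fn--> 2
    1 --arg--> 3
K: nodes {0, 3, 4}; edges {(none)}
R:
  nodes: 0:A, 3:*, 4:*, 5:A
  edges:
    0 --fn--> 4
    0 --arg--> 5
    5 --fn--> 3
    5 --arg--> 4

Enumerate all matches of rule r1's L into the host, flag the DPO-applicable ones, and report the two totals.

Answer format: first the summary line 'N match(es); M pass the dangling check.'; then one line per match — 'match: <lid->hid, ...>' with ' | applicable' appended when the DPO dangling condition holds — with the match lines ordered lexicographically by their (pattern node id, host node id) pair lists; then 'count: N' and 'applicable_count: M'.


1 match(es); 1 pass the dangling check.
match: 0->13, 1->12, 2->10, 3->11, 4->2 | applicable
count: 1
applicable_count: 1


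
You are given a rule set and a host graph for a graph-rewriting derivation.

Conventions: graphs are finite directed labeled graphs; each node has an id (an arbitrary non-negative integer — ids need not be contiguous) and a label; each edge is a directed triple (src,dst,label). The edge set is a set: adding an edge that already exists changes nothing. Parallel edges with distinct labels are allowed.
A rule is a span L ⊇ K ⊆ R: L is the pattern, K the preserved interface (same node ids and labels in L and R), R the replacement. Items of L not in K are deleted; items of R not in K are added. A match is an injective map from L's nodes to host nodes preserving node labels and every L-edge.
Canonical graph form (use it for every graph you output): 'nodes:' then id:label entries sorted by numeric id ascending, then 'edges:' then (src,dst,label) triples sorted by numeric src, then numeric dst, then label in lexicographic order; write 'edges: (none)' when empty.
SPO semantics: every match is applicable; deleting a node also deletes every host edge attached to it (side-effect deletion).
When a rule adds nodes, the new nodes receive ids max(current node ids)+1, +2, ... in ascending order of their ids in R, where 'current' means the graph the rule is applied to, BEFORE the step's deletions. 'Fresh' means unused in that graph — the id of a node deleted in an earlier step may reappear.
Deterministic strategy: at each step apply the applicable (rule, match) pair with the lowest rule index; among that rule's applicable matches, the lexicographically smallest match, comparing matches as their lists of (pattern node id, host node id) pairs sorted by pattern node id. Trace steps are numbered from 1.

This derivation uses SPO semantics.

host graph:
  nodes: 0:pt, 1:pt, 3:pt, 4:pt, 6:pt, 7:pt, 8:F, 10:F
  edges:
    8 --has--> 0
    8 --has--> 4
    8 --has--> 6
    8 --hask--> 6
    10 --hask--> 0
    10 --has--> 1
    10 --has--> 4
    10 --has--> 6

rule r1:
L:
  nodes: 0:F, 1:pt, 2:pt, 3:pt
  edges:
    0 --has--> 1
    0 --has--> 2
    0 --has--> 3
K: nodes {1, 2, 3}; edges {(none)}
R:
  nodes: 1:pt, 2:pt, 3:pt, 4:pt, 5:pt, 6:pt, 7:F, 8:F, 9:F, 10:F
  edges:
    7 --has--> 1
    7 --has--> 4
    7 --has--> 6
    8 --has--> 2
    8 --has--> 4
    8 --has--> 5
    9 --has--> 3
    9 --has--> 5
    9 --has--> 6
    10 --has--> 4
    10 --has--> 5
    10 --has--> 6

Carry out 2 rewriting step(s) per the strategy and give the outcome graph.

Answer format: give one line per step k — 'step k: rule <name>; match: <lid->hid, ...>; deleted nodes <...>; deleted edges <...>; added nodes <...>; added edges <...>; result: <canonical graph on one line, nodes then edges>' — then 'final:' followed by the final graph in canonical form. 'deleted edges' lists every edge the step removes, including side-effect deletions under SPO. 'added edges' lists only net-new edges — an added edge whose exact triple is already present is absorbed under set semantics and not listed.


step 1: rule r1; match: 0->8, 1->0, 2->4, 3->6; deleted nodes 8; deleted edges (8,0,has); (8,4,has); (8,6,has); (8,6,hask); added nodes 11, 12, 13, 14, 15, 16, 17; added edges (14,0,has); (14,11,has); (14,13,has); (15,4,has); (15,11,has); (15,12,has); (16,6,has); (16,12,has); (16,13,has); (17,11,has); (17,12,has); (17,13,has); result: nodes: 0:pt, 1:pt, 3:pt, 4:pt, 6:pt, 7:pt, 10:F, 11:pt, 12:pt, 13:pt, 14:F, 15:F, 16:F, 17:F edges: (10,0,hask); (10,1,has); (10,4,has); (10,6,has); (14,0,has); (14,11,has); (14,13,has); (15,4,has); (15,11,has); (15,12,has); (16,6,has); (16,12,has); (16,13,has); (17,11,has); (17,12,has); (17,13,has)
step 2: rule r1; match: 0->10, 1->1, 2->4, 3->6; deleted nodes 10; deleted edges (10,0,hask); (10,1,has); (10,4,has); (10,6,has); added nodes 18, 19, 20, 21, 22, 23, 24; added edges (21,1,has); (21,18,has); (21,20,has); (22,4,has); (22,18,has); (22,19,has); (23,6,has); (23,19,has); (23,20,has); (24,18,has); (24,19,has); (24,20,has); result: nodes: 0:pt, 1:pt, 3:pt, 4:pt, 6:pt, 7:pt, 11:pt, 12:pt, 13:pt, 14:F, 15:F, 16:F, 17:F, 18:pt, 19:pt, 20:pt, 21:F, 22:F, 23:F, 24:F edges: (14,0,has); (14,11,has); (14,13,has); (15,4,has); (15,11,has); (15,12,has); (16,6,has); (16,12,has); (16,13,has); (17,11,has); (17,12,has); (17,13,has); (21,1,has); (21,18,has); (21,20,has); (22,4,has); (22,18,has); (22,19,has); (23,6,has); (23,19,has); (23,20,has); (24,18,has); (24,19,has); (24,20,has)
final:
nodes: 0:pt, 1:pt, 3:pt, 4:pt, 6:pt, 7:pt, 11:pt, 12:pt, 13:pt, 14:F, 15:F, 16:F, 17:F, 18:pt, 19:pt, 20:pt, 21:F, 22:F, 23:F, 24:F
edges: (14,0,has); (14,11,has); (14,13,has); (15,4,has); (15,11,has); (15,12,has); (16,6,has); (16,12,has); (16,13,has); (17,11,has); (17,12,has); (17,13,has); (21,1,has); (21,18,has); (21,20,has); (22,4,has); (22,18,has); (22,19,has); (23,6,has); (23,19,has); (23,20,has); (24,18,has); (24,19,has); (24,20,has)


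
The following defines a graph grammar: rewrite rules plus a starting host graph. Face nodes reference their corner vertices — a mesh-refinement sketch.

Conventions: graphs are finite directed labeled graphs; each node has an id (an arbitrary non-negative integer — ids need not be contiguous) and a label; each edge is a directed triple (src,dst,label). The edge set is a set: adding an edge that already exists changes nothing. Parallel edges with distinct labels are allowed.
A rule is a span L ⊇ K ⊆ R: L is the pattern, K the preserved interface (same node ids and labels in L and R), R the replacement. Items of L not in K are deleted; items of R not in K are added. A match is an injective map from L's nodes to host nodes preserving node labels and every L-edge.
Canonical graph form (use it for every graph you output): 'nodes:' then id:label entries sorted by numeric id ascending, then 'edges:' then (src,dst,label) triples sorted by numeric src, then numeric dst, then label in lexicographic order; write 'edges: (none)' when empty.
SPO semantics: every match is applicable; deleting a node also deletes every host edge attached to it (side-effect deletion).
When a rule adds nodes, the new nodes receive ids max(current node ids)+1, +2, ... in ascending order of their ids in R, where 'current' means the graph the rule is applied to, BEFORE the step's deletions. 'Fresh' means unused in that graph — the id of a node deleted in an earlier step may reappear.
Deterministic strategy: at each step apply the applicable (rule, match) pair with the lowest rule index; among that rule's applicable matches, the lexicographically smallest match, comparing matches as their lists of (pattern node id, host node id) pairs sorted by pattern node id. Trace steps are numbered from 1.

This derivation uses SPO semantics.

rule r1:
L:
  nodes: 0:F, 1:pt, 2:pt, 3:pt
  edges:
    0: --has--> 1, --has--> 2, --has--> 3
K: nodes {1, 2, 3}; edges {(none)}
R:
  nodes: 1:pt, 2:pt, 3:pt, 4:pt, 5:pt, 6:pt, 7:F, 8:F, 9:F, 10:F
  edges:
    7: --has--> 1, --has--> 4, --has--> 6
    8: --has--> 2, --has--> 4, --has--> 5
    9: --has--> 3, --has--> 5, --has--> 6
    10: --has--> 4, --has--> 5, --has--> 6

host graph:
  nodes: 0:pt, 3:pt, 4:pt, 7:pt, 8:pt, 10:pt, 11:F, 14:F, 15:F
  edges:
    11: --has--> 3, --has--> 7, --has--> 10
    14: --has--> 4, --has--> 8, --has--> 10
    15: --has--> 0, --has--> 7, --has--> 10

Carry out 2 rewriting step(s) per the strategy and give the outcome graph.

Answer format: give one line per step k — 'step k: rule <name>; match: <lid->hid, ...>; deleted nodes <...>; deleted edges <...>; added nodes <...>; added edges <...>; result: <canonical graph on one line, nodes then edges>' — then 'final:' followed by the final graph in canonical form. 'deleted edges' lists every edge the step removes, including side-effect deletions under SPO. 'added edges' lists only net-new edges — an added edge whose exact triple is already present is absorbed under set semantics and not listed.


step 1: rule r1; match: 0->11, 1->3, 2->7, 3->10; deleted nodes 11; deleted edges (11,3,has); (11,7,has); (11,10,has); added nodes 16, 17, 18, 19, 20, 21, 22; added edges (19,3,has); (19,16,has); (19,18,has); (20,7,has); (20,16,has); (20,17,has); (21,10,has); (21,17,has); (21,18,has); (22,16,has); (22,17,has); (22,18,has); result: nodes: 0:pt, 3:pt, 4:pt, 7:pt, 8:pt, 10:pt, 14:F, 15:F, 16:pt, 17:pt, 18:pt, 19:F, 20:F, 21:F, 22:F edges: (14,4,has); (14,8,has); (14,10,has); (15,0,has); (15,7,has); (15,10,has); (19,3,has); (19,16,has); (19,18,has); (20,7,has); (20,16,has); (20,17,has); (21,10,has); (21,17,has); (21,18,has); (22,16,has); (22,17,has); (22,18,has)
step 2: rule r1; match: 0->14, 1->4, 2->8, 3->10; deleted nodes 14; deleted edges (14,4,has); (14,8,has); (14,10,has); added nodes 23, 24, 25, 26, 27, 28, 29; added edges (26,4,has); (26,23,has); (26,25,has); (27,8,has); (27,23,has); (27,24,has); (28,10,has); (28,24,has); (28,25,has); (29,23,has); (29,24,has); (29,25,has); result: nodes: 0:pt, 3:pt, 4:pt, 7:pt, 8:pt, 10:pt, 15:F, 16:pt, 17:pt, 18:pt, 19:F, 20:F, 21:F, 22:F, 23:pt, 24:pt, 25:pt, 26:F, 27:F, 28:F, 29:F edges: (15,0,has); (15,7,has); (15,10,has); (19,3,has); (19,16,has); (19,18,has); (20,7,has); (20,16,has); (20,17,has); (21,10,has); (21,17,has); (21,18,has); (22,16,has); (22,17,has); (22,18,has); (26,4,has); (26,23,has); (26,25,has); (27,8,has); (27,23,has); (27,24,has); (28,10,has); (28,24,has); (28,25,has); (29,23,has); (29,24,has); (29,25,has)
final:
nodes: 0:pt, 3:pt, 4:pt, 7:pt, 8:pt, 10:pt, 15:F, 16:pt, 17:pt, 18:pt, 19:F, 20:F, 21:F, 22:F, 23:pt, 24:pt, 25:pt, 26:F, 27:F, 28:F, 29:F
edges: (15,0,has); (15,7,has); (15,10,has); (19,3,has); (19,16,has); (19,18,has); (20,7,has); (20,16,has); (20,17,has); (21,10,has); (21,17,has); (21,18,has); (22,16,has); (22,17,has); (22,18,has); (26,4,has); (26,23,has); (26,25,has); (27,8,has); (27,23,has); (27,24,has); (28,10,has); (28,24,has); (28,25,has); (29,23,has); (29,24,has); (29,25,has)


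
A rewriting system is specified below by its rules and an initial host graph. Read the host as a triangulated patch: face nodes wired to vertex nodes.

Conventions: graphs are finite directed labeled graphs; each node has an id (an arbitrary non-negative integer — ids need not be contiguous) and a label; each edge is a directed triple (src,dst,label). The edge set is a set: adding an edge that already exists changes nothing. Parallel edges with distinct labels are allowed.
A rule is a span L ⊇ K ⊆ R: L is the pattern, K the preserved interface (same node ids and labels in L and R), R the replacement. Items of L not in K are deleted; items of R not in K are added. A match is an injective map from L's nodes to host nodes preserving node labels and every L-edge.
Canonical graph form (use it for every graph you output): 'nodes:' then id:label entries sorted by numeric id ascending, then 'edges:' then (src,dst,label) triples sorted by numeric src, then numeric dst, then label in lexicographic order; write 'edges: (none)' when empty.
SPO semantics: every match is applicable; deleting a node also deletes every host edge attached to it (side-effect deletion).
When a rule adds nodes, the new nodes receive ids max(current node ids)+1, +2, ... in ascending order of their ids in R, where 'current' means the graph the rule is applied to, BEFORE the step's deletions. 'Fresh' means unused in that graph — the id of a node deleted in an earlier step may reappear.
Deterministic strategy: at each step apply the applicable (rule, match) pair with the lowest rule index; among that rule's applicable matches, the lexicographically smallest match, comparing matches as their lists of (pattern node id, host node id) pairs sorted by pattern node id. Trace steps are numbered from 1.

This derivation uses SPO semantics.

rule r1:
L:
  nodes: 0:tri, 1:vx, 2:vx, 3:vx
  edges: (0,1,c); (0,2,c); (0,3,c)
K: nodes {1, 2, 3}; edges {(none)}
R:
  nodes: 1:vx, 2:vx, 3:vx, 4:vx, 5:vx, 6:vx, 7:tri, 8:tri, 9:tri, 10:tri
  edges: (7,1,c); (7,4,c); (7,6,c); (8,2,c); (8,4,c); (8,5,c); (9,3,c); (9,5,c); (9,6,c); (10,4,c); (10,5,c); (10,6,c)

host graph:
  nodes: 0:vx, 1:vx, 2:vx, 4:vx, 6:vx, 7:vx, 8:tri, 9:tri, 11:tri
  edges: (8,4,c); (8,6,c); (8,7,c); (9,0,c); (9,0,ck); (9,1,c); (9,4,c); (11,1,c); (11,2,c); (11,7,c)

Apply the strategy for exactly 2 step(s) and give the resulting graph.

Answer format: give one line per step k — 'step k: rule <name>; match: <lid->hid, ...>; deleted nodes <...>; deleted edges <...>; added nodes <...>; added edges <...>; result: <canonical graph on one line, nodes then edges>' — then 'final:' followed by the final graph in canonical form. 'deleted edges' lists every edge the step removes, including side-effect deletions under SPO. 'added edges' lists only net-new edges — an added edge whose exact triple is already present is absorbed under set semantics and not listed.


step 1: rule r1; match: 0->8, 1->4, 2->6, 3->7; deleted nodes 8; deleted edges (8,4,c); (8,6,c); (8,7,c); added nodes 12, 13, 14, 15, 16, 17, 18; added edges (15,4,c); (15,12,c); (15,14,c); (16,6,c); (16,12,c); (16,13,c); (17,7,c); (17,13,c); (17,14,c); (18,12,c); (18,13,c); (18,14,c); result: nodes: 0:vx, 1:vx, 2:vx, 4:vx, 6:vx, 7:vx, 9:tri, 11:tri, 12:vx, 13:vx, 14:vx, 15:tri, 16:tri, 17:tri, 18:tri edges: (9,0,c); (9,0,ck); (9,1,c); (9,4,c); (11,1,c); (11,2,c); (11,7,c); (15,4,c); (15,12,c); (15,14,c); (16,6,c); (16,12,c); (16,13,c); (17,7,c); (17,13,c); (17,14,c); (18,12,c); (18,13,c); (18,14,c)
step 2: rule r1; match: 0->9, 1->0, 2->1, 3->4; deleted nodes 9; deleted edges (9,0,c); (9,0,ck); (9,1,c); (9,4,c); added nodes 19, 20, 21, 22, 23, 24, 25; added edges (22,0,c); (22,19,c); (22,21,c); (23,1,c); (23,19,c); (23,20,c); (24,4,c); (24,20,c); (24,21,c); (25,19,c); (25,20,c); (25,21,c); result: nodes: 0:vx, 1:vx, 2:vx, 4:vx, 6:vx, 7:vx, 11:tri, 12:vx, 13:vx, 14:vx, 15:tri, 16:tri, 17:tri, 18:tri, 19:vx, 20:vx, 21:vx, 22:tri, 23:tri, 24:tri, 25:tri edges: (11,1,c); (11,2,c); (11,7,c); (15,4,c); (15,12,c); (15,14,c); (16,6,c); (16,12,c); (16,13,c); (17,7,c); (17,13,c); (17,14,c); (18,12,c); (18,13,c); (18,14,c); (22,0,c); (22,19,c); (22,21,c); (23,1,c); (23,19,c); (23,20,c); (24,4,c); (24,20,c); (24,21,c); (25,19,c); (25,20,c); (25,21,c)
final:
nodes: 0:vx, 1:vx, 2:vx, 4:vx, 6:vx, 7:vx, 11:tri, 12:vx, 13:vx, 14:vx, 15:tri, 16:tri, 17:tri, 18:tri, 19:vx, 20:vx, 21:vx, 22:tri, 23:tri, 24:tri, 25:tri
edges: (11,1,c); (11,2,c); (11,7,c); (15,4,c); (15,12,c); (15,14,c); (16,6,c); (16,12,c); (16,13,c); (17,7,c); (17,13,c); (17,14,c); (18,12,c); (18,13,c); (18,14,c); (22,0,c); (22,19,c); (22,21,c); (23,1,c); (23,19,c); (23,20,c); (24,4,c); (24,20,c); (24,21,c); (25,19,c); (25,20,c); (25,21,c)


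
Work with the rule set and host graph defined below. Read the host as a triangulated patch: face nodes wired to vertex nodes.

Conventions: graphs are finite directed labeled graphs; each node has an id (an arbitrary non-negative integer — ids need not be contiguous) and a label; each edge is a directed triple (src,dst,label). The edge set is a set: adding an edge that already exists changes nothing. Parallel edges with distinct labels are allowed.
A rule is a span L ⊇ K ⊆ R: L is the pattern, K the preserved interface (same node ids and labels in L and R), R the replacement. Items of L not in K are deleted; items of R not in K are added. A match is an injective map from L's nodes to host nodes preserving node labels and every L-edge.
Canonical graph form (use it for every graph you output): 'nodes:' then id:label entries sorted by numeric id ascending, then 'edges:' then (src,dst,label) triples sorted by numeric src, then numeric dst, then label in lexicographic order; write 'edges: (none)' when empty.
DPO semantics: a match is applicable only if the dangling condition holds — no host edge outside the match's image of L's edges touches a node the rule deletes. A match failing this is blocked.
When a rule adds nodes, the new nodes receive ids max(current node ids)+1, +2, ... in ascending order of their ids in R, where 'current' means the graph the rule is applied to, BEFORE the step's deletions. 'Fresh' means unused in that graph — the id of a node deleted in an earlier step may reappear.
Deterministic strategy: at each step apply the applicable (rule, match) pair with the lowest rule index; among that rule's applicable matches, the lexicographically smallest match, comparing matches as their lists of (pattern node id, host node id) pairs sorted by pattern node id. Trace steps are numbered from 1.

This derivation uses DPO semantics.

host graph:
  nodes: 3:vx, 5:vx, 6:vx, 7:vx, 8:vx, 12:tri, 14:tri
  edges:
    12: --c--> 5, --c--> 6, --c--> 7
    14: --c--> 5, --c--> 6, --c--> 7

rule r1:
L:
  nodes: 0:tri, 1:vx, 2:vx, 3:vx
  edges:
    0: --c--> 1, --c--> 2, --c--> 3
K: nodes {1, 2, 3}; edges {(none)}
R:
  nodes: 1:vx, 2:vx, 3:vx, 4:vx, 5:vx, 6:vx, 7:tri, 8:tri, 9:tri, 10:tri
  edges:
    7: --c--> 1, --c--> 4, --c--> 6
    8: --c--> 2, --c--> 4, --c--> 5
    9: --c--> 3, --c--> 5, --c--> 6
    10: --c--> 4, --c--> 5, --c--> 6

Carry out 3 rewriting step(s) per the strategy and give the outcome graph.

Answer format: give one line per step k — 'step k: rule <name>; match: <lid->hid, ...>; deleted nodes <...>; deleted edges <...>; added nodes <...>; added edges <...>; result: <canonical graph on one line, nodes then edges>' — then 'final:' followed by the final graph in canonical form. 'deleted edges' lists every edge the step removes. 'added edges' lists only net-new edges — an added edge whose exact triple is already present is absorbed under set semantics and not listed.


step 1: rule r1; match: 0->12, 1->5, 2->6, 3->7; deleted nodes 12; deleted edges (12,5,c); (12,6,c); (12,7,c); added nodes 15, 16, 17, 18, 19, 20, 21; added edges (18,5,c); (18,15,c); (18,17,c); (19,6,c); (19,15,c); (19,16,c); (20,7,c); (20,16,c); (20,17,c); (21,15,c); (21,16,c); (21,17,c); result: nodes: 3:vx, 5:vx, 6:vx, 7:vx, 8:vx, 14:tri, 15:vx, 16:vx, 17:vx, 18:tri, 19:tri, 20:tri, 21:tri edges: (14,5,c); (14,6,c); (14,7,c); (18,5,c); (18,15,c); (18,17,c); (19,6,c); (19,15,c); (19,16,c); (20,7,c); (20,16,c); (20,17,c); (21,15,c); (21,16,c); (21,17,c)
step 2: rule r1; match: 0->14, 1->5, 2->6, 3->7; deleted nodes 14; deleted edges (14,5,c); (14,6,c); (14,7,c); added nodes 22, 23, 24, 25, 26, 27, 28; added edges (25,5,c); (25,22,c); (25,24,c); (26,6,c); (26,22,c); (26,23,c); (27,7,c); (27,23,c); (27,24,c); (28,22,c); (28,23,c); (28,24,c); result: nodes: 3:vx, 5:vx, 6:vx, 7:vx, 8:vx, 15:vx, 16:vx, 17:vx, 18:tri, 19:tri, 20:tri, 21:tri, 22:vx, 23:vx, 24:vx, 25:tri, 26:tri, 27:tri, 28:tri edges: (18,5,c); (18,15,c); (18,17,c); (19,6,c); (19,15,c); (19,16,c); (20,7,c); (20,16,c); (20,17,c); (21,15,c); (21,16,c); (21,17,c); (25,5,c); (25,22,c); (25,24,c); (26,6,c); (26,22,c); (26,23,c); (27,7,c); (27,23,c); (27,24,c); (28,22,c); (28,23,c); (28,24,c)
step 3: rule r1; match: 0->18, 1->5, 2->15, 3->17; deleted nodes 18; deleted edges (18,5,c); (18,15,c); (18,17,c); added nodes 29, 30, 31, 32, 33, 34, 35; added edges (32,5,c); (32,29,c); (32,31,c); (33,15,c); (33,29,c); (33,30,c); (34,17,c); (34,30,c); (34,31,c); (35,29,c); (35,30,c); (35,31,c); result: nodes: 3:vx, 5:vx, 6:vx, 7:vx, 8:vx, 15:vx, 16:vx, 17:vx, 19:tri, 20:tri, 21:tri, 22:vx, 23:vx, 24:vx, 25:tri, 26:tri, 27:tri, 28:tri, 29:vx, 30:vx, 31:vx, 32:tri, 33:tri, 34:tri, 35:tri edges: (19,6,c); (19,15,c); (19,16,c); (20,7,c); (20,16,c); (20,17,c); (21,15,c); (21,16,c); (21,17,c); (25,5,c); (25,22,c); (25,24,c); (26,6,c); (26,22,c); (26,23,c); (27,7,c); (27,23,c); (27,24,c); (28,22,c); (28,23,c); (28,24,c); (32,5,c); (32,29,c); (32,31,c); (33,15,c); (33,29,c); (33,30,c); (34,17,c); (34,30,c); (34,31,c); (35,29,c); (35,30,c); (35,31,c)
final:
nodes: 3:vx, 5:vx, 6:vx, 7:vx, 8:vx, 15:vx, 16:vx, 17:vx, 19:tri, 20:tri, 21:tri, 22:vx, 23:vx, 24:vx, 25:tri, 26:tri, 27:tri, 28:tri, 29:vx, 30:vx, 31:vx, 32:tri, 33:tri, 34:tri, 35:tri
edges: (19,6,c); (19,15,c); (19,16,c); (20,7,c); (20,16,c); (20,17,c); (21,15,c); (21,16,c); (21,17,c); (25,5,c); (25,22,c); (25,24,c); (26,6,c); (26,22,c); (26,23,c); (27,7,c); (27,23,c); (27,24,c); (28,22,c); (28,23,c); (28,24,c); (32,5,c); (32,29,c); (32,31,c); (33,15,c); (33,29,c); (33,30,c); (34,17,c); (34,30,c); (34,31,c); (35,29,c); (35,30,c); (35,31,c)
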